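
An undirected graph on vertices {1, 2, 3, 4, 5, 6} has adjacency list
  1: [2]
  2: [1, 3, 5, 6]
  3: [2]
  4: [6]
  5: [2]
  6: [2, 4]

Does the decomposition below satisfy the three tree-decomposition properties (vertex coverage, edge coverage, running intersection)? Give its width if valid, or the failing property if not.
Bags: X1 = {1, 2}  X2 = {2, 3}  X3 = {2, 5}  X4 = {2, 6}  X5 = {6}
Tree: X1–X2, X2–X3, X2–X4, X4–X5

No — vertex 4 appears in no bag.

A tree decomposition must satisfy three properties: every vertex lies in some bag; for every edge, both endpoints lie together in some bag; and for every vertex, the bags containing it form a connected subtree. Here vertex 4 appears in no bag, so the decomposition is invalid.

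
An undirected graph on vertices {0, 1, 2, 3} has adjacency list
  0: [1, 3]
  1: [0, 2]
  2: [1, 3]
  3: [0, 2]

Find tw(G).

A width-2 tree decomposition is:
Bags: B1 = {0, 2, 3}  B2 = {0, 1, 2}
Tree: B1–B2
Every bag has size at most 3, so the width is 3 − 1 = 2 and tw(G) ≤ 2. For the lower bound, G contains the cycle 0–3–2–1–0, so G is not a forest; only forests have treewidth ≤ 1, hence tw(G) ≥ 2. The upper and lower bounds meet at 2, so that is the treewidth.

2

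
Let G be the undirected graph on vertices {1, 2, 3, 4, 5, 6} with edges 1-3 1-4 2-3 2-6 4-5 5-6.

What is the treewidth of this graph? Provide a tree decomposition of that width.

Each bag holds 3 vertices, so the decomposition has width 2, which upper-bounds the treewidth. The edges 6–2–3–1–4–5–6 form a cycle, so G is not a tree and its treewidth is at least 2. Hence tw(G) = 2 exactly.

Treewidth 2.
One optimal decomposition is:
Bags: B1 = {2, 3, 6}  B2 = {1, 3, 6}  B3 = {1, 4, 6}  B4 = {4, 5, 6}
Tree: B1–B2, B2–B3, B3–B4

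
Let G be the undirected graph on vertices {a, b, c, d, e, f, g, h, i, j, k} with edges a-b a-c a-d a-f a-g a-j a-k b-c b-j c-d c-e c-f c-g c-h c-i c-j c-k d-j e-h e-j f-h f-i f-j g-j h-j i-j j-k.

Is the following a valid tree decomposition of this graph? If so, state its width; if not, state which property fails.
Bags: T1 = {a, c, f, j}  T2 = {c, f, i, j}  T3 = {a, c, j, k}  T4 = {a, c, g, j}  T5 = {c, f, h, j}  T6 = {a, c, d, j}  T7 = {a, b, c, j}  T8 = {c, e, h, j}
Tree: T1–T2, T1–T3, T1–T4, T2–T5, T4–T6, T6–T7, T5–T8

Yes; width 3.

Vertex coverage: the bags together contain {a, b, c, d, e, f, g, h, i, j, k}, the full vertex set. Edge coverage: each edge of G has both endpoints in at least one bag. Running intersection: for every vertex, the bags containing it form a connected subtree. All three properties hold, so this is a valid tree decomposition of width max|bag| − 1 = 3, and hence tw(G) ≤ 3.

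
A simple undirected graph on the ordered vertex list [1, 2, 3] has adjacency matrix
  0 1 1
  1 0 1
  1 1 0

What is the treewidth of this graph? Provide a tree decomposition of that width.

With just one bag of size 3, the width is 3 − 1 = 2, so tw(G) ≤ 2. For the lower bound, the 3 vertices {1, 2, 3} are pairwise adjacent, and any tree decomposition puts a clique entirely inside one bag — forcing width ≥ 2. The upper and lower bounds meet at 2, so that is the treewidth.

Treewidth 2.
Bags: B1 = {1, 2, 3}
Tree: (single bag)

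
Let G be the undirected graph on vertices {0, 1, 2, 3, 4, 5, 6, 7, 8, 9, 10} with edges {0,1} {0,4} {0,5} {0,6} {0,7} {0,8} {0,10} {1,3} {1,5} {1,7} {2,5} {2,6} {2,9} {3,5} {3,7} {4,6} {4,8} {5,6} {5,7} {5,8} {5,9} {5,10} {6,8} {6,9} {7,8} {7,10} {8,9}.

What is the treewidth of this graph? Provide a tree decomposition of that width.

The largest bag has 4 vertices, giving width 3; this decomposition certifies tw(G) ≤ 3. Conversely, {0, 4, 6, 8} is a clique of size 4, and the vertices of any clique must share a bag in every tree decomposition; so some bag has ≥ 4 vertices and tw(G) ≥ 3. Therefore the treewidth is 3.

Treewidth 3.
One optimal decomposition is:
Bags: B1 = {5, 6, 8, 9}  B2 = {0, 5, 6, 8}  B3 = {0, 4, 6, 8}  B4 = {0, 5, 7, 8}  B5 = {2, 5, 6, 9}  B6 = {0, 1, 5, 7}  B7 = {1, 3, 5, 7}  B8 = {0, 5, 7, 10}
Tree: B1–B2, B2–B3, B2–B4, B1–B5, B4–B6, B6–B7, B6–B8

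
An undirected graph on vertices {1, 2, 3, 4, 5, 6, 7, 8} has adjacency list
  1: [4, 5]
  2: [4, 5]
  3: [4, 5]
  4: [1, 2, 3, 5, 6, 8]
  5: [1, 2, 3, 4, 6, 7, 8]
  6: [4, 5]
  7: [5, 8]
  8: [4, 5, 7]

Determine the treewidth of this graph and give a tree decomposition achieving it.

Treewidth 2.
One optimal decomposition is:
Bags: B1 = {4, 5, 8}  B2 = {1, 4, 5}  B3 = {3, 4, 5}  B4 = {2, 4, 5}  B5 = {5, 7, 8}  B6 = {4, 5, 6}
Tree: B1–B2, B2–B3, B1–B4, B1–B5, B3–B6

The largest bag has 3 vertices, giving width 2; this decomposition certifies tw(G) ≤ 2. On the other hand G contains the 3-clique {1, 4, 5}. A clique must lie in a single bag of any decomposition, so no decomposition can have width below 2. Combining the bounds, tw(G) = 2.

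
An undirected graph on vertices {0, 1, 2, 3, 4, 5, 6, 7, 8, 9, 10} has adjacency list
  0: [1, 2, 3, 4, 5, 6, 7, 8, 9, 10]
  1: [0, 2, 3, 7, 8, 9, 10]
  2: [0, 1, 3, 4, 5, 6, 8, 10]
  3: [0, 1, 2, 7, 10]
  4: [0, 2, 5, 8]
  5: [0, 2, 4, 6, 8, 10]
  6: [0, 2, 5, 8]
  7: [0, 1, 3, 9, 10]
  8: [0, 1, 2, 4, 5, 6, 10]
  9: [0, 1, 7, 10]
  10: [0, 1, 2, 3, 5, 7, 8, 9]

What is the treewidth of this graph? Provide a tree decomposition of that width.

The largest bag has 5 vertices, giving width 4; this decomposition certifies tw(G) ≤ 4. On the other hand G contains the 5-clique {0, 1, 7, 9, 10}. A clique must lie in a single bag of any decomposition, so no decomposition can have width below 4. Therefore the treewidth is 4.

Treewidth 4.
One optimal decomposition is:
Bags: B1 = {0, 2, 4, 5, 8}  B2 = {0, 2, 5, 8, 10}  B3 = {0, 1, 2, 8, 10}  B4 = {0, 1, 2, 3, 10}  B5 = {0, 1, 3, 7, 10}  B6 = {0, 1, 7, 9, 10}  B7 = {0, 2, 5, 6, 8}
Tree: B1–B2, B2–B3, B3–B4, B4–B5, B5–B6, B1–B7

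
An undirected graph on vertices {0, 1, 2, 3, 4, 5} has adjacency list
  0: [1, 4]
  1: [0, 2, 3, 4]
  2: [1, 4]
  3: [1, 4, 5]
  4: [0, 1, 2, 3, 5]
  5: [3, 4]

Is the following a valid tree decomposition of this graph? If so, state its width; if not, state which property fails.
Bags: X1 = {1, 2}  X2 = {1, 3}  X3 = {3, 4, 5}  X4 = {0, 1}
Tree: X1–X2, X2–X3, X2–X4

No — edge (2,4) lies in no bag.

A tree decomposition must satisfy three properties: every vertex lies in some bag; for every edge, both endpoints lie together in some bag; and for every vertex, the bags containing it form a connected subtree. Here edge (2,4) lies in no bag, so the decomposition is invalid.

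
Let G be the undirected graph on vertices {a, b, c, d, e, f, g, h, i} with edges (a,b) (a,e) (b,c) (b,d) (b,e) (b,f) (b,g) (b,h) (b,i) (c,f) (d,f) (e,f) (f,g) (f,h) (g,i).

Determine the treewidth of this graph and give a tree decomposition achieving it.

Treewidth 2.
Bags: B1 = {b, f, g}  B2 = {b, g, i}  B3 = {b, e, f}  B4 = {b, c, f}  B5 = {b, d, f}  B6 = {b, f, h}  B7 = {a, b, e}
Tree: B1–B2, B1–B3, B3–B4, B3–B5, B3–B6, B3–B7

Each bag holds 3 vertices, so the decomposition has width 2, which upper-bounds the treewidth. For the lower bound, the 3 vertices {a, b, e} are pairwise adjacent, and any tree decomposition puts a clique entirely inside one bag — forcing width ≥ 2. Therefore the treewidth is 2.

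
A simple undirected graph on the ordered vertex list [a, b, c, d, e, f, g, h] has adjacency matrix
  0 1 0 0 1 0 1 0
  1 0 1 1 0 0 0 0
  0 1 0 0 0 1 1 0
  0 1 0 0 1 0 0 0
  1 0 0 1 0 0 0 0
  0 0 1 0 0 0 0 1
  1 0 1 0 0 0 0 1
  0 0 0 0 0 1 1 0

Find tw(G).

A width-2 tree decomposition is:
Bags: B1 = {a, d, e}  B2 = {a, b, d}  B3 = {a, b, g}  B4 = {b, c, g}  B5 = {c, g, h}  B6 = {c, f, h}
Tree: B1–B2, B2–B3, B3–B4, B4–B5, B5–B6
Every bag has size at most 3, so the width is 3 − 1 = 2 and tw(G) ≤ 2. For the lower bound, G contains the cycle e–d–b–a–e, so G is not a forest; only forests have treewidth ≤ 1, hence tw(G) ≥ 2. The upper and lower bounds meet at 2, so that is the treewidth.

2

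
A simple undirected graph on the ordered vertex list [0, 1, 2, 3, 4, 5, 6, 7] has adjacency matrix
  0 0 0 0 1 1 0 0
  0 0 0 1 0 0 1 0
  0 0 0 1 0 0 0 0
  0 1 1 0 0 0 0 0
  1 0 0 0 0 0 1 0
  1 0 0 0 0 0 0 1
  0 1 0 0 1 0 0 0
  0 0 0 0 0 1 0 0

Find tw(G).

1

A width-1 tree decomposition is:
Bags: B1 = {5, 7}  B2 = {0, 5}  B3 = {0, 4}  B4 = {4, 6}  B5 = {1, 6}  B6 = {1, 3}  B7 = {2, 3}
Tree: B1–B2, B2–B3, B3–B4, B4–B5, B5–B6, B6–B7
Every bag has size at most 2, so the width is 2 − 1 = 1 and tw(G) ≤ 1. Any graph with an edge has treewidth ≥ 1, and G has the edge 7–5. Combining the bounds, tw(G) = 1.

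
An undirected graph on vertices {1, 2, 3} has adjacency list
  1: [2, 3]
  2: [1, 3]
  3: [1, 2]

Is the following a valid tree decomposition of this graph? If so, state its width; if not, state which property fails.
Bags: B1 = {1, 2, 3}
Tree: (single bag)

Every vertex of G appears in some bag (union = {1, 2, 3}); every edge is covered by a bag; and for each vertex v the set of bags containing v is connected in the bag tree. The decomposition is therefore valid. The largest bag has 3 vertices, so the width is 2.

Yes; width 2.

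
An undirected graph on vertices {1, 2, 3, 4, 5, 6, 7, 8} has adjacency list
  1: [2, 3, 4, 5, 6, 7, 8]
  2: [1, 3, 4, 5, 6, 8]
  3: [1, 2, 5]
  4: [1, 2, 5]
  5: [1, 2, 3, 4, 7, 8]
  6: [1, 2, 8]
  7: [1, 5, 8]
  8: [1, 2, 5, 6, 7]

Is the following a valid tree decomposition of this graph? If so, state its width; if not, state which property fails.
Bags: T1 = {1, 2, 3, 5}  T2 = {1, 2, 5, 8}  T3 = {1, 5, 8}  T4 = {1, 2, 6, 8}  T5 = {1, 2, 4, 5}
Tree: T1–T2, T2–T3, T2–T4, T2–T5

No — vertex 7 appears in no bag.

A tree decomposition must satisfy three properties: every vertex lies in some bag; for every edge, both endpoints lie together in some bag; and for every vertex, the bags containing it form a connected subtree. Here vertex 7 appears in no bag, so the decomposition is invalid.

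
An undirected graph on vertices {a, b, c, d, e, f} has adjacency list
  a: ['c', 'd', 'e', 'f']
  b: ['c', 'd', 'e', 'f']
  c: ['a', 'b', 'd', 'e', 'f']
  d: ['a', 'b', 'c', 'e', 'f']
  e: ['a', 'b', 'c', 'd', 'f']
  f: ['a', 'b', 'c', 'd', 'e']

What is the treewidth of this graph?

A width-4 tree decomposition is:
Bags: B1 = {a, c, d, e, f}  B2 = {b, c, d, e, f}
Tree: B1–B2
Each bag holds 5 vertices, so the decomposition has width 4, which upper-bounds the treewidth. On the other hand G contains the 5-clique {a, c, d, e, f}. A clique must lie in a single bag of any decomposition, so no decomposition can have width below 4. The upper and lower bounds meet at 4, so that is the treewidth.

4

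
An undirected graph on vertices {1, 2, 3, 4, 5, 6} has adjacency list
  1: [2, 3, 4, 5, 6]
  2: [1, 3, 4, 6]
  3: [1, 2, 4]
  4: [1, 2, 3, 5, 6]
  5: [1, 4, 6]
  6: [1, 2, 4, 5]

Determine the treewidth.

A width-3 tree decomposition is:
Bags: B1 = {1, 2, 4, 6}  B2 = {1, 4, 5, 6}  B3 = {1, 2, 3, 4}
Tree: B1–B2, B1–B3
Each bag holds 4 vertices, so the decomposition has width 3, which upper-bounds the treewidth. Conversely, {1, 2, 3, 4} is a clique of size 4, and the vertices of any clique must share a bag in every tree decomposition; so some bag has ≥ 4 vertices and tw(G) ≥ 3. Hence tw(G) = 3 exactly.

3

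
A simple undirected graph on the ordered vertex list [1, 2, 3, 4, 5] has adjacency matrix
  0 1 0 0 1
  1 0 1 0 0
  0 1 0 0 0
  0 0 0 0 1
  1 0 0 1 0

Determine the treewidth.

A width-1 tree decomposition is:
Bags: B1 = {2, 3}  B2 = {1, 2}  B3 = {1, 5}  B4 = {4, 5}
Tree: B1–B2, B2–B3, B3–B4
Each bag holds 2 vertices, so the decomposition has width 1, which upper-bounds the treewidth. Since G has at least one edge (e.g. 3–2), it is not an edgeless graph, so tw(G) ≥ 1. Therefore the treewidth is 1.

1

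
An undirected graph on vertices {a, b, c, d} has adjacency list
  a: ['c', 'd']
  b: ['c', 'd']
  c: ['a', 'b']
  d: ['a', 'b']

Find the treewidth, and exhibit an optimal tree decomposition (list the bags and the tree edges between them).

Each bag holds 3 vertices, so the decomposition has width 2, which upper-bounds the treewidth. For the lower bound, G contains the cycle c–a–d–b–c, so G is not a forest; only forests have treewidth ≤ 1, hence tw(G) ≥ 2. The upper and lower bounds meet at 2, so that is the treewidth.

Treewidth 2.
One optimal decomposition is:
Bags: B1 = {a, c, d}  B2 = {b, c, d}
Tree: B1–B2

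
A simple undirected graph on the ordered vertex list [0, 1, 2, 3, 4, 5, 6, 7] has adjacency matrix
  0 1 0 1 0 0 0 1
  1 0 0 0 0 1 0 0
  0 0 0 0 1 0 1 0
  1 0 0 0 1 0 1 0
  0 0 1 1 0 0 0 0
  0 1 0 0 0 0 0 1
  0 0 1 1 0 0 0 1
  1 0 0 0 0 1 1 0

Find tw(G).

A width-2 tree decomposition is:
Bags: B1 = {2, 3, 4}  B2 = {2, 3, 6}  B3 = {0, 3, 6}  B4 = {0, 6, 7}  B5 = {0, 1, 7}  B6 = {1, 5, 7}
Tree: B1–B2, B2–B3, B3–B4, B4–B5, B5–B6
Every bag has size at most 3, so the width is 3 − 1 = 2 and tw(G) ≤ 2. Since 4–2–6–3–4 is a cycle in G, G is not acyclic. Forests are exactly the graphs of treewidth ≤ 1, so tw(G) ≥ 2. Hence tw(G) = 2 exactly.

2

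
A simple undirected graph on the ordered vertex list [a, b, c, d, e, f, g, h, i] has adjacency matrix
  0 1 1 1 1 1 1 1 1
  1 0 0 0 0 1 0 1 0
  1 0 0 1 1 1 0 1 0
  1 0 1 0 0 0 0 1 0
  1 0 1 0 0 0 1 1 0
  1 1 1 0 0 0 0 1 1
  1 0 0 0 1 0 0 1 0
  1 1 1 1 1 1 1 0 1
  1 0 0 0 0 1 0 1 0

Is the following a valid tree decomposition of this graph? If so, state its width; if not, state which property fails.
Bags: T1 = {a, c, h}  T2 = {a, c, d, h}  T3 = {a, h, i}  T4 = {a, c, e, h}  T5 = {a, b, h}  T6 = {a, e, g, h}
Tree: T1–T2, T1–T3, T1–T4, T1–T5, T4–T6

A tree decomposition must satisfy three properties: every vertex lies in some bag; for every edge, both endpoints lie together in some bag; and for every vertex, the bags containing it form a connected subtree. Here vertex f appears in no bag, so the decomposition is invalid.

No — vertex f appears in no bag.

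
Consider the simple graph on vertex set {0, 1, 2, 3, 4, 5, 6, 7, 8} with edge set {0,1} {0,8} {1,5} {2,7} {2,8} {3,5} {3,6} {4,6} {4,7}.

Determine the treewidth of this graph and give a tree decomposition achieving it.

Treewidth 2.
One such decomposition:
Bags: B1 = {0, 1, 8}  B2 = {1, 2, 8}  B3 = {1, 2, 7}  B4 = {1, 4, 7}  B5 = {1, 4, 6}  B6 = {1, 3, 6}  B7 = {1, 3, 5}
Tree: B1–B2, B2–B3, B3–B4, B4–B5, B5–B6, B6–B7

Each bag holds 3 vertices, so the decomposition has width 2, which upper-bounds the treewidth. Since 1–0–8–2–7–4–6–3–5–1 is a cycle in G, G is not acyclic. Forests are exactly the graphs of treewidth ≤ 1, so tw(G) ≥ 2. Therefore the treewidth is 2.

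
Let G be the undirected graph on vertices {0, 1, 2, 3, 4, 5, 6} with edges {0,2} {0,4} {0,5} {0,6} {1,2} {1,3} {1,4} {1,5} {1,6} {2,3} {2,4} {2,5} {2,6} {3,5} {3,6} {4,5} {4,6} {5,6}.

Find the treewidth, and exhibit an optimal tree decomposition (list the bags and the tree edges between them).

The largest bag has 5 vertices, giving width 4; this decomposition certifies tw(G) ≤ 4. On the other hand G contains the 5-clique {0, 2, 4, 5, 6}. A clique must lie in a single bag of any decomposition, so no decomposition can have width below 4. Therefore the treewidth is 4.

Treewidth 4.
Bags: B1 = {0, 2, 4, 5, 6}  B2 = {1, 2, 4, 5, 6}  B3 = {1, 2, 3, 5, 6}
Tree: B1–B2, B2–B3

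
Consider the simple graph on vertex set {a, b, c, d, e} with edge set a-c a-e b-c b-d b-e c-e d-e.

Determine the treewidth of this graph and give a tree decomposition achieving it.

Treewidth 2.
Bags: B1 = {a, c, e}  B2 = {b, c, e}  B3 = {b, d, e}
Tree: B1–B2, B2–B3

Each bag holds 3 vertices, so the decomposition has width 2, which upper-bounds the treewidth. Conversely, {b, d, e} is a clique of size 3, and the vertices of any clique must share a bag in every tree decomposition; so some bag has ≥ 3 vertices and tw(G) ≥ 2. The upper and lower bounds meet at 2, so that is the treewidth.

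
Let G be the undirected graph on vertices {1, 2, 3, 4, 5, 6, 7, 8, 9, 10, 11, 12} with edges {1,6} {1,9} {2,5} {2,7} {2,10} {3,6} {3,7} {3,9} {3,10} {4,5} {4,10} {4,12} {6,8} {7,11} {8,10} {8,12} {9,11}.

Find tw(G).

3

A width-3 tree decomposition is:
Bags: B1 = {1, 7, 9, 11}  B2 = {1, 3, 7, 9}  B3 = {1, 3, 6, 7}  B4 = {2, 3, 6, 7}  B5 = {2, 3, 6, 10}  B6 = {2, 6, 8, 10}  B7 = {2, 5, 8, 10}  B8 = {4, 5, 8, 10}  B9 = {4, 5, 8, 12}
Tree: B1–B2, B2–B3, B3–B4, B4–B5, B5–B6, B6–B7, B7–B8, B8–B9
The largest bag has 4 vertices, giving width 3; this decomposition certifies tw(G) ≤ 3. For the lower bound: the 4 vertex sets {1,9,11}, {7}, {3}, {2,6,8,10} are disjoint, each induces a connected subgraph, and every pair is joined by at least one edge of G. Contracting each set to a single vertex therefore yields K_{4} as a minor, and since treewidth is minor-monotone, tw(G) ≥ tw(K_{4}) = 3. Therefore the treewidth is 3.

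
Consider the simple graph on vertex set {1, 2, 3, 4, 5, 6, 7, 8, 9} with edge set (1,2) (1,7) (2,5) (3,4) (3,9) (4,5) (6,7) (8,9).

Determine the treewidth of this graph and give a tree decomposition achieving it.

Each bag holds 2 vertices, so the decomposition has width 1, which upper-bounds the treewidth. Any graph with an edge has treewidth ≥ 1, and G has the edge 8–9. Therefore the treewidth is 1.

Treewidth 1.
One optimal decomposition is:
Bags: B1 = {8, 9}  B2 = {3, 9}  B3 = {3, 4}  B4 = {4, 5}  B5 = {2, 5}  B6 = {1, 2}  B7 = {1, 7}  B8 = {6, 7}
Tree: B1–B2, B2–B3, B3–B4, B4–B5, B5–B6, B6–B7, B7–B8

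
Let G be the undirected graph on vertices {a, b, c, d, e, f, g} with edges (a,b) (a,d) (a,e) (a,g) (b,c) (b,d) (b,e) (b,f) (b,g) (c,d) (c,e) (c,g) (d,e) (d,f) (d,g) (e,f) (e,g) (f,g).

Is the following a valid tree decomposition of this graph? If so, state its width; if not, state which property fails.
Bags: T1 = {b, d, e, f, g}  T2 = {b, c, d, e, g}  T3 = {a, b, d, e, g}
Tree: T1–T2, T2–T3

Yes; width 4.

Vertex coverage: the bags together contain {a, b, c, d, e, f, g}, the full vertex set. Edge coverage: each edge of G has both endpoints in at least one bag. Running intersection: for every vertex, the bags containing it form a connected subtree. All three properties hold, so this is a valid tree decomposition of width max|bag| − 1 = 4, and hence tw(G) ≤ 4.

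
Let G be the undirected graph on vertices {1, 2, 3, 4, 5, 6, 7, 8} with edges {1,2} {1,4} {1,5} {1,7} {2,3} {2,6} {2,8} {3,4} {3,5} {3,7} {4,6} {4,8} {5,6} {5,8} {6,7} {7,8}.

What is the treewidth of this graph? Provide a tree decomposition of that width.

Treewidth 4.
Bags: B1 = {2, 4, 5, 6, 7}  B2 = {1, 2, 4, 5, 7}  B3 = {2, 4, 5, 7, 8}  B4 = {2, 3, 4, 5, 7}
Tree: B1–B2, B2–B3, B3–B4

Every bag has size at most 5, so the width is 5 − 1 = 4 and tw(G) ≤ 4. For the lower bound: the 5 vertex sets {6,7}, {1,5}, {2,8}, {4}, {3} are disjoint, each induces a connected subgraph, and every pair is joined by at least one edge of G. Contracting each set to a single vertex therefore yields K_{5} as a minor, and since treewidth is minor-monotone, tw(G) ≥ tw(K_{5}) = 4. Combining the bounds, tw(G) = 4.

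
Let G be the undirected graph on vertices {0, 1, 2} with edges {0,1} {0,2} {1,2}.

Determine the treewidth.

A width-2 tree decomposition is:
Bags: B1 = {0, 1, 2}
Tree: (single bag)
A single bag containing all 3 vertices is trivially a valid decomposition of width 2. Conversely, {0, 1, 2} is a clique of size 3, and the vertices of any clique must share a bag in every tree decomposition; so some bag has ≥ 3 vertices and tw(G) ≥ 2. Hence tw(G) = 2 exactly.

2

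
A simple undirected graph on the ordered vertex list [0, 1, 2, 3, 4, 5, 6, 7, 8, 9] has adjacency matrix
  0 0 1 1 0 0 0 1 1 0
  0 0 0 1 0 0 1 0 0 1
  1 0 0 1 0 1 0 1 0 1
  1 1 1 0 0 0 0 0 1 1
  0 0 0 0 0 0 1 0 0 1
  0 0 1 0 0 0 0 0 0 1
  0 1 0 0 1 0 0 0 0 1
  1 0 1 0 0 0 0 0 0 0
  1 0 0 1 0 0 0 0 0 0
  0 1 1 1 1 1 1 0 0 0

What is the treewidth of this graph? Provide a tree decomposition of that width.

Treewidth 2.
Bags: B1 = {2, 3, 9}  B2 = {1, 3, 9}  B3 = {0, 2, 3}  B4 = {1, 6, 9}  B5 = {0, 3, 8}  B6 = {2, 5, 9}  B7 = {4, 6, 9}  B8 = {0, 2, 7}
Tree: B1–B2, B1–B3, B2–B4, B3–B5, B1–B6, B4–B7, B3–B8

Each bag holds 3 vertices, so the decomposition has width 2, which upper-bounds the treewidth. Conversely, {0, 3, 8} is a clique of size 3, and the vertices of any clique must share a bag in every tree decomposition; so some bag has ≥ 3 vertices and tw(G) ≥ 2. Hence tw(G) = 2 exactly.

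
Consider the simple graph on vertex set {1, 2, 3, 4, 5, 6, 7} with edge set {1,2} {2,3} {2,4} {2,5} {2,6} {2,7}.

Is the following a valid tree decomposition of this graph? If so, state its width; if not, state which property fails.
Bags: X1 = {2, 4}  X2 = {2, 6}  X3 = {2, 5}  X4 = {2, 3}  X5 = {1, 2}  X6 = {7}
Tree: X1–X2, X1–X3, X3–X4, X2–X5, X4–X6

No — edge (2,7) lies in no bag.

A tree decomposition must satisfy three properties: every vertex lies in some bag; for every edge, both endpoints lie together in some bag; and for every vertex, the bags containing it form a connected subtree. Here edge (2,7) lies in no bag, so the decomposition is invalid.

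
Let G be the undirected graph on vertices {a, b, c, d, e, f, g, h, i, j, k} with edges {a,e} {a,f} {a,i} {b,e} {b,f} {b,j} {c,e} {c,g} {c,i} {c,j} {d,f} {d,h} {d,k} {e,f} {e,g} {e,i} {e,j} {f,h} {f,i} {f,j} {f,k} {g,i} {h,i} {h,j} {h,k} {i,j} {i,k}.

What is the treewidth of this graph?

3

A width-3 tree decomposition is:
Bags: B1 = {b, e, f, j}  B2 = {e, f, i, j}  B3 = {f, h, i, j}  B4 = {a, e, f, i}  B5 = {f, h, i, k}  B6 = {d, f, h, k}  B7 = {c, e, i, j}  B8 = {c, e, g, i}
Tree: B1–B2, B2–B3, B2–B4, B3–B5, B5–B6, B2–B7, B7–B8
Each bag holds 4 vertices, so the decomposition has width 3, which upper-bounds the treewidth. For the lower bound, the 4 vertices {c, e, g, i} are pairwise adjacent, and any tree decomposition puts a clique entirely inside one bag — forcing width ≥ 3. The upper and lower bounds meet at 3, so that is the treewidth.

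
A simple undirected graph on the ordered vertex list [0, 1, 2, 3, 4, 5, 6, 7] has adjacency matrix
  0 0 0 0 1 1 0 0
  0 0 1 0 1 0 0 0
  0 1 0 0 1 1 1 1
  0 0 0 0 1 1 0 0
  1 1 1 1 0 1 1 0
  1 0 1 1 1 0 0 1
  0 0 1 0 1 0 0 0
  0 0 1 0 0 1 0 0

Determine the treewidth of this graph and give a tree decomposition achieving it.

Treewidth 2.
One such decomposition:
Bags: B1 = {2, 4, 5}  B2 = {2, 4, 6}  B3 = {0, 4, 5}  B4 = {1, 2, 4}  B5 = {2, 5, 7}  B6 = {3, 4, 5}
Tree: B1–B2, B1–B3, B2–B4, B1–B5, B1–B6

Every bag has size at most 3, so the width is 3 − 1 = 2 and tw(G) ≤ 2. On the other hand G contains the 3-clique {0, 4, 5}. A clique must lie in a single bag of any decomposition, so no decomposition can have width below 2. Hence tw(G) = 2 exactly.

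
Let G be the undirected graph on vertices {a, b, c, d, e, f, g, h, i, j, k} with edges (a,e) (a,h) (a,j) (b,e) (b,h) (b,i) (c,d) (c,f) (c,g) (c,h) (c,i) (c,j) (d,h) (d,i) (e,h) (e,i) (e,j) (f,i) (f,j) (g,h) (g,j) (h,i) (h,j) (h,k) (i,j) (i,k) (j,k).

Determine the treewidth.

3

A width-3 tree decomposition is:
Bags: B1 = {c, g, h, j}  B2 = {c, h, i, j}  B3 = {c, d, h, i}  B4 = {e, h, i, j}  B5 = {a, e, h, j}  B6 = {b, e, h, i}  B7 = {h, i, j, k}  B8 = {c, f, i, j}
Tree: B1–B2, B2–B3, B2–B4, B4–B5, B4–B6, B4–B7, B2–B8
Each bag holds 4 vertices, so the decomposition has width 3, which upper-bounds the treewidth. On the other hand G contains the 4-clique {c, g, h, j}. A clique must lie in a single bag of any decomposition, so no decomposition can have width below 3. Therefore the treewidth is 3.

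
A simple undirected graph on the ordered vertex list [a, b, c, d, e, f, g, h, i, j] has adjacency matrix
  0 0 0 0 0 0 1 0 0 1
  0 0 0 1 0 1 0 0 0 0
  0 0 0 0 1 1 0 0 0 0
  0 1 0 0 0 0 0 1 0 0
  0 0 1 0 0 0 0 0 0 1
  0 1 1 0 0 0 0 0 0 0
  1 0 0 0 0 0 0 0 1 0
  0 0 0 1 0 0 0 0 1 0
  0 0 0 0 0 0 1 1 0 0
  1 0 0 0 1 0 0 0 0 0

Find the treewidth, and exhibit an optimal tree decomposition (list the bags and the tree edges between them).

Treewidth 2.
One optimal decomposition is:
Bags: B1 = {a, g, j}  B2 = {e, g, j}  B3 = {c, e, g}  B4 = {c, f, g}  B5 = {b, f, g}  B6 = {b, d, g}  B7 = {d, g, h}  B8 = {g, h, i}
Tree: B1–B2, B2–B3, B3–B4, B4–B5, B5–B6, B6–B7, B7–B8

Every bag has size at most 3, so the width is 3 − 1 = 2 and tw(G) ≤ 2. The edges g–a–j–e–c–f–b–d–h–i–g form a cycle, so G is not a tree and its treewidth is at least 2. Therefore the treewidth is 2.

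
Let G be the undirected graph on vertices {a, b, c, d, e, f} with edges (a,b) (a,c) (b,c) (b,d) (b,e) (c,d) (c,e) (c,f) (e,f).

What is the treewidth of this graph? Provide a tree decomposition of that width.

The largest bag has 3 vertices, giving width 2; this decomposition certifies tw(G) ≤ 2. On the other hand G contains the 3-clique {c, e, f}. A clique must lie in a single bag of any decomposition, so no decomposition can have width below 2. The upper and lower bounds meet at 2, so that is the treewidth.

Treewidth 2.
One optimal decomposition is:
Bags: B1 = {c, e, f}  B2 = {b, c, e}  B3 = {a, b, c}  B4 = {b, c, d}
Tree: B1–B2, B2–B3, B3–B4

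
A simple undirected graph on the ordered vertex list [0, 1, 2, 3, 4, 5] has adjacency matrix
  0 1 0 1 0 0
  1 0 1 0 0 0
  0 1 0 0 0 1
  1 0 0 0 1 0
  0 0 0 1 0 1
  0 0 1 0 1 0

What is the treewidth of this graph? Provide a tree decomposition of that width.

Every bag has size at most 3, so the width is 3 − 1 = 2 and tw(G) ≤ 2. Since 1–2–5–4–3–0–1 is a cycle in G, G is not acyclic. Forests are exactly the graphs of treewidth ≤ 1, so tw(G) ≥ 2. Therefore the treewidth is 2.

Treewidth 2.
One optimal decomposition is:
Bags: B1 = {1, 2, 5}  B2 = {1, 4, 5}  B3 = {1, 3, 4}  B4 = {0, 1, 3}
Tree: B1–B2, B2–B3, B3–B4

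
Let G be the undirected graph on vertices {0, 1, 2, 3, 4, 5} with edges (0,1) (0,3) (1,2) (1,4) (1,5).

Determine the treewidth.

1

A width-1 tree decomposition is:
Bags: B1 = {1, 5}  B2 = {0, 1}  B3 = {0, 3}  B4 = {1, 4}  B5 = {1, 2}
Tree: B1–B2, B2–B3, B1–B4, B1–B5
Every bag has size at most 2, so the width is 2 − 1 = 1 and tw(G) ≤ 1. G has an edge, so its treewidth is at least 1. Therefore the treewidth is 1.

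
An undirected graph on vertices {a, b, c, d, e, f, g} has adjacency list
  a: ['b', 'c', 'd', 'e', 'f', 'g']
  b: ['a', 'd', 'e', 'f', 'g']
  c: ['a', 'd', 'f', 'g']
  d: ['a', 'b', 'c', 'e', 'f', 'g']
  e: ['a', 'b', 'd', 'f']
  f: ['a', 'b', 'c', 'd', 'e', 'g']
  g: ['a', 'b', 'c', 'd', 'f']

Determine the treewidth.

A width-4 tree decomposition is:
Bags: B1 = {a, b, d, f, g}  B2 = {a, b, d, e, f}  B3 = {a, c, d, f, g}
Tree: B1–B2, B1–B3
Every bag has size at most 5, so the width is 5 − 1 = 4 and tw(G) ≤ 4. Conversely, {a, c, d, f, g} is a clique of size 5, and the vertices of any clique must share a bag in every tree decomposition; so some bag has ≥ 5 vertices and tw(G) ≥ 4. Hence tw(G) = 4 exactly.

4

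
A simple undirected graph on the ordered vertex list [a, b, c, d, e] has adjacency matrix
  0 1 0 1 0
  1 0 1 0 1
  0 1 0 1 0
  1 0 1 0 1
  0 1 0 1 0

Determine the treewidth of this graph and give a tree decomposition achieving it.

Treewidth 2.
One optimal decomposition is:
Bags: B1 = {a, b, d}  B2 = {b, c, d}  B3 = {b, d, e}
Tree: B1–B2, B2–B3

Each bag holds 3 vertices, so the decomposition has width 2, which upper-bounds the treewidth. Since b–a–d–c–b is a cycle in G, G is not acyclic. Forests are exactly the graphs of treewidth ≤ 1, so tw(G) ≥ 2. Therefore the treewidth is 2.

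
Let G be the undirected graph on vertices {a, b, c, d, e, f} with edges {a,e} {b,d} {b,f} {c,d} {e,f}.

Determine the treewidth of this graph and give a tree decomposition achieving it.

Treewidth 1.
One optimal decomposition is:
Bags: B1 = {c, d}  B2 = {b, d}  B3 = {b, f}  B4 = {e, f}  B5 = {a, e}
Tree: B1–B2, B2–B3, B3–B4, B4–B5

Each bag holds 2 vertices, so the decomposition has width 1, which upper-bounds the treewidth. Since G has at least one edge (e.g. c–d), it is not an edgeless graph, so tw(G) ≥ 1. Combining the bounds, tw(G) = 1.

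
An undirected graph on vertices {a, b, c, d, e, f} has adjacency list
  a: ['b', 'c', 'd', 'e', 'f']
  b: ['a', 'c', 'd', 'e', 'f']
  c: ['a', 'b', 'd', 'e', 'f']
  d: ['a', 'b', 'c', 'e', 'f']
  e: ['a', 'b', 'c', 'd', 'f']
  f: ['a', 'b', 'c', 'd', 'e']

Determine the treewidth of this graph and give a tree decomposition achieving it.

With just one bag of size 6, the width is 6 − 1 = 5, so tw(G) ≤ 5. Conversely, {a, b, c, d, e, f} is a clique of size 6, and the vertices of any clique must share a bag in every tree decomposition; so some bag has ≥ 6 vertices and tw(G) ≥ 5. The upper and lower bounds meet at 5, so that is the treewidth.

Treewidth 5.
One optimal decomposition is:
Bags: B1 = {a, b, c, d, e, f}
Tree: (single bag)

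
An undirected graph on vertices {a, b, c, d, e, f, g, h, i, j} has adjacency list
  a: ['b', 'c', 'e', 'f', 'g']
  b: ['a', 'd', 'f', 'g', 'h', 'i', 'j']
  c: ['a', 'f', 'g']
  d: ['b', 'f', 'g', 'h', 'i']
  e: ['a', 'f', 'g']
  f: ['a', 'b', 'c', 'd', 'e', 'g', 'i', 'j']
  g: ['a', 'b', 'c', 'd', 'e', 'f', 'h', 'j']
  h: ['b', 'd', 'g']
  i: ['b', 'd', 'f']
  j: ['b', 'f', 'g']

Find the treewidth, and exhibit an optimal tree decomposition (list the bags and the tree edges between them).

Treewidth 3.
Bags: B1 = {b, d, f, g}  B2 = {b, d, f, i}  B3 = {a, b, f, g}  B4 = {a, e, f, g}  B5 = {a, c, f, g}  B6 = {b, d, g, h}  B7 = {b, f, g, j}
Tree: B1–B2, B1–B3, B3–B4, B4–B5, B1–B6, B3–B7

The largest bag has 4 vertices, giving width 3; this decomposition certifies tw(G) ≤ 3. Conversely, {b, d, g, h} is a clique of size 4, and the vertices of any clique must share a bag in every tree decomposition; so some bag has ≥ 4 vertices and tw(G) ≥ 3. Combining the bounds, tw(G) = 3.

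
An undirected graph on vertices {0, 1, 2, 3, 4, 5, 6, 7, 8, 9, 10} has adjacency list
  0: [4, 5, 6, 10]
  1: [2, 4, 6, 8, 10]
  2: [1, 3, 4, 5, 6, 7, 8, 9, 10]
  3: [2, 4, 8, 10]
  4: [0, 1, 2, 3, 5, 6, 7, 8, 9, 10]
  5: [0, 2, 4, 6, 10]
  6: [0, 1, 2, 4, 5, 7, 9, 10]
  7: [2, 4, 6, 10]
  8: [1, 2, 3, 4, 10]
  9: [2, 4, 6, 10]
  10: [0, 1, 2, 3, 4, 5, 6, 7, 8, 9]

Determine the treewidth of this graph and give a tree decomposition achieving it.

Each bag holds 5 vertices, so the decomposition has width 4, which upper-bounds the treewidth. For the lower bound, the 5 vertices {0, 4, 5, 6, 10} are pairwise adjacent, and any tree decomposition puts a clique entirely inside one bag — forcing width ≥ 4. Combining the bounds, tw(G) = 4.

Treewidth 4.
One such decomposition:
Bags: B1 = {2, 4, 6, 9, 10}  B2 = {1, 2, 4, 6, 10}  B3 = {1, 2, 4, 8, 10}  B4 = {2, 4, 5, 6, 10}  B5 = {2, 4, 6, 7, 10}  B6 = {2, 3, 4, 8, 10}  B7 = {0, 4, 5, 6, 10}
Tree: B1–B2, B2–B3, B1–B4, B2–B5, B3–B6, B4–B7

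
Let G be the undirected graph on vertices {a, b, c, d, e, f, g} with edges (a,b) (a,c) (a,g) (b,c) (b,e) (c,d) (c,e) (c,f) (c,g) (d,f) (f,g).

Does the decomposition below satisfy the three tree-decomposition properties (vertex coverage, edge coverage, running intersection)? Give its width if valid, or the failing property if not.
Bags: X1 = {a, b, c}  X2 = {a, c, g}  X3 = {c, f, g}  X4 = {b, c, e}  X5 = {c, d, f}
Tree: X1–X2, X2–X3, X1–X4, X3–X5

Yes; width 2.

Vertex coverage: the bags together contain {a, b, c, d, e, f, g}, the full vertex set. Edge coverage: each edge of G has both endpoints in at least one bag. Running intersection: for every vertex, the bags containing it form a connected subtree. All three properties hold, so this is a valid tree decomposition of width max|bag| − 1 = 2, and hence tw(G) ≤ 2.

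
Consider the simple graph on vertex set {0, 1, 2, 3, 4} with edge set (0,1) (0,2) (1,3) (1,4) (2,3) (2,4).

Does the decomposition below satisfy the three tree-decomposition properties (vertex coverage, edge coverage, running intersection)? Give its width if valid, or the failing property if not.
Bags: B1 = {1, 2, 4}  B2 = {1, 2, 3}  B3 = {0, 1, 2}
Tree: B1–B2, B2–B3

Yes; width 2.

Every vertex of G appears in some bag (union = {0, 1, 2, 3, 4}); every edge is covered by a bag; and for each vertex v the set of bags containing v is connected in the bag tree. The decomposition is therefore valid. The largest bag has 3 vertices, so the width is 2.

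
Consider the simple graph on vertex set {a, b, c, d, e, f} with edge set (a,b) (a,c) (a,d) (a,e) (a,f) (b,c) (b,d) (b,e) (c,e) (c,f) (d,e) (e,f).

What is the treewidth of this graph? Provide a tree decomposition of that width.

Treewidth 3.
One such decomposition:
Bags: B1 = {a, b, d, e}  B2 = {a, b, c, e}  B3 = {a, c, e, f}
Tree: B1–B2, B2–B3

Each bag holds 4 vertices, so the decomposition has width 3, which upper-bounds the treewidth. On the other hand G contains the 4-clique {a, b, d, e}. A clique must lie in a single bag of any decomposition, so no decomposition can have width below 3. Therefore the treewidth is 3.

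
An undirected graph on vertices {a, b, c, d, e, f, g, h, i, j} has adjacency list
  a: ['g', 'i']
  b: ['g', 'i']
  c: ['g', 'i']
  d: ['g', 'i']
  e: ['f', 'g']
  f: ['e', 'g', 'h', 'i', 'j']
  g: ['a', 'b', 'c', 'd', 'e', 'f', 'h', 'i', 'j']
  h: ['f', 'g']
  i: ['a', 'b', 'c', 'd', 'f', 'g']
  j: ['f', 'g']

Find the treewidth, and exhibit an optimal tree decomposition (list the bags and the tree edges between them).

Treewidth 2.
Bags: B1 = {a, g, i}  B2 = {f, g, i}  B3 = {d, g, i}  B4 = {f, g, h}  B5 = {f, g, j}  B6 = {b, g, i}  B7 = {c, g, i}  B8 = {e, f, g}
Tree: B1–B2, B1–B3, B2–B4, B2–B5, B1–B6, B6–B7, B2–B8

Every bag has size at most 3, so the width is 3 − 1 = 2 and tw(G) ≤ 2. On the other hand G contains the 3-clique {f, g, j}. A clique must lie in a single bag of any decomposition, so no decomposition can have width below 2. Combining the bounds, tw(G) = 2.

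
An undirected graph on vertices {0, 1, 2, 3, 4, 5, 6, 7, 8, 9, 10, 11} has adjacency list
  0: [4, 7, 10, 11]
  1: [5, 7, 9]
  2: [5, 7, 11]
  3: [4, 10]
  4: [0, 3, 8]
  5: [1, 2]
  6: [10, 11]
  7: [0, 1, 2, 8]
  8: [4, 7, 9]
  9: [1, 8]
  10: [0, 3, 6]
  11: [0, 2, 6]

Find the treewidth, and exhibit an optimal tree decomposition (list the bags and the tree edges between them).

Treewidth 3.
One such decomposition:
Bags: B1 = {1, 5, 8, 9}  B2 = {1, 5, 7, 8}  B3 = {2, 5, 7, 8}  B4 = {2, 4, 7, 8}  B5 = {0, 2, 4, 7}  B6 = {0, 2, 4, 11}  B7 = {0, 3, 4, 11}  B8 = {0, 3, 10, 11}  B9 = {3, 6, 10, 11}
Tree: B1–B2, B2–B3, B3–B4, B4–B5, B5–B6, B6–B7, B7–B8, B8–B9

Every bag has size at most 4, so the width is 4 − 1 = 3 and tw(G) ≤ 3. For the lower bound: the 4 vertex sets {1,5,9}, {8}, {7}, {0,2,4,11} are disjoint, each induces a connected subgraph, and every pair is joined by at least one edge of G. Contracting each set to a single vertex therefore yields K_{4} as a minor, and since treewidth is minor-monotone, tw(G) ≥ tw(K_{4}) = 3. Therefore the treewidth is 3.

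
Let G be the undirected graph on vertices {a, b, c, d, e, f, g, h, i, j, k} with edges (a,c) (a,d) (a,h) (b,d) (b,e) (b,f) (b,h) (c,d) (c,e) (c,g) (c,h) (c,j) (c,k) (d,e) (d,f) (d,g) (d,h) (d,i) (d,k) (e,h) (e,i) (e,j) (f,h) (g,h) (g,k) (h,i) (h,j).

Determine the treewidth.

A width-3 tree decomposition is:
Bags: B1 = {d, e, h, i}  B2 = {c, d, e, h}  B3 = {a, c, d, h}  B4 = {b, d, e, h}  B5 = {b, d, f, h}  B6 = {c, d, g, h}  B7 = {c, e, h, j}  B8 = {c, d, g, k}
Tree: B1–B2, B2–B3, B2–B4, B4–B5, B2–B6, B2–B7, B6–B8
Every bag has size at most 4, so the width is 4 − 1 = 3 and tw(G) ≤ 3. Conversely, {c, d, g, h} is a clique of size 4, and the vertices of any clique must share a bag in every tree decomposition; so some bag has ≥ 4 vertices and tw(G) ≥ 3. The upper and lower bounds meet at 3, so that is the treewidth.

3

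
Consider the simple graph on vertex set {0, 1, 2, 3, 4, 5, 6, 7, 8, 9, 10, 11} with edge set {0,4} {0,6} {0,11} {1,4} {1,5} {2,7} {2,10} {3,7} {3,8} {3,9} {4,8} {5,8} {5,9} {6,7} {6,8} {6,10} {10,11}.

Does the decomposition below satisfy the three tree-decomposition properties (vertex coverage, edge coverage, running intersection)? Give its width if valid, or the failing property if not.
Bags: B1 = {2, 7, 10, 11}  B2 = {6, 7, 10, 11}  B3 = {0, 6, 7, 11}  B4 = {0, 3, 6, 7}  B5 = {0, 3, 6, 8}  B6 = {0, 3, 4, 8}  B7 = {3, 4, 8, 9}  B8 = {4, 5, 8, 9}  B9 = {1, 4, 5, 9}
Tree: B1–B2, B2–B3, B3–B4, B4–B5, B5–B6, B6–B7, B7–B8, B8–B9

Every vertex of G appears in some bag (union = {0, 1, 2, 3, 4, 5, 6, 7, 8, 9, 10, 11}); every edge is covered by a bag; and for each vertex v the set of bags containing v is connected in the bag tree. The decomposition is therefore valid. The largest bag has 4 vertices, so the width is 3.

Yes; width 3.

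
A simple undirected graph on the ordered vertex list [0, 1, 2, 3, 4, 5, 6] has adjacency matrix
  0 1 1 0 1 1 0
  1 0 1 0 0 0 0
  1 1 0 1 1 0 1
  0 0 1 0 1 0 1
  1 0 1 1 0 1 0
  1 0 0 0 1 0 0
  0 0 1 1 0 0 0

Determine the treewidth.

A width-2 tree decomposition is:
Bags: B1 = {0, 2, 4}  B2 = {2, 3, 4}  B3 = {0, 1, 2}  B4 = {0, 4, 5}  B5 = {2, 3, 6}
Tree: B1–B2, B1–B3, B1–B4, B2–B5
Every bag has size at most 3, so the width is 3 − 1 = 2 and tw(G) ≤ 2. On the other hand G contains the 3-clique {0, 1, 2}. A clique must lie in a single bag of any decomposition, so no decomposition can have width below 2. Combining the bounds, tw(G) = 2.

2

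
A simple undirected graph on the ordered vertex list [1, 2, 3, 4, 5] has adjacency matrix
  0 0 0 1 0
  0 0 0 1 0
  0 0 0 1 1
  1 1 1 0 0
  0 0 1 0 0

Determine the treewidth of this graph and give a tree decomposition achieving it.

The largest bag has 2 vertices, giving width 1; this decomposition certifies tw(G) ≤ 1. Any graph with an edge has treewidth ≥ 1, and G has the edge 1–4. Hence tw(G) = 1 exactly.

Treewidth 1.
One optimal decomposition is:
Bags: B1 = {1, 4}  B2 = {2, 4}  B3 = {3, 4}  B4 = {3, 5}
Tree: B1–B2, B2–B3, B3–B4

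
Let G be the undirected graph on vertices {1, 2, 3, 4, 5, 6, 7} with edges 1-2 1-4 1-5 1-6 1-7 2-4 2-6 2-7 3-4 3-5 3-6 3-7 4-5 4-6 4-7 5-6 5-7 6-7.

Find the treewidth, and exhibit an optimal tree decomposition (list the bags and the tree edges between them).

Each bag holds 5 vertices, so the decomposition has width 4, which upper-bounds the treewidth. For the lower bound, the 5 vertices {1, 2, 4, 6, 7} are pairwise adjacent, and any tree decomposition puts a clique entirely inside one bag — forcing width ≥ 4. Hence tw(G) = 4 exactly.

Treewidth 4.
One such decomposition:
Bags: B1 = {1, 4, 5, 6, 7}  B2 = {1, 2, 4, 6, 7}  B3 = {3, 4, 5, 6, 7}
Tree: B1–B2, B1–B3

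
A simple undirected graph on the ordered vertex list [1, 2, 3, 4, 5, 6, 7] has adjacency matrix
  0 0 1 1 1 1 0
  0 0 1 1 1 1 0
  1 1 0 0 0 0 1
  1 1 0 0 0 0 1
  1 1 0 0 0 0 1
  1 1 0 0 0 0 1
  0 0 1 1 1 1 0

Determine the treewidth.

A width-3 tree decomposition is:
Bags: B1 = {1, 2, 6, 7}  B2 = {1, 2, 4, 7}  B3 = {1, 2, 5, 7}  B4 = {1, 2, 3, 7}
Tree: B1–B2, B2–B3, B3–B4
Each bag holds 4 vertices, so the decomposition has width 3, which upper-bounds the treewidth. For the lower bound: the 4 vertex sets {6,7}, {1,4}, {2}, {5} are disjoint, each induces a connected subgraph, and every pair is joined by at least one edge of G. Contracting each set to a single vertex therefore yields K_{4} as a minor, and since treewidth is minor-monotone, tw(G) ≥ tw(K_{4}) = 3. Hence tw(G) = 3 exactly.

3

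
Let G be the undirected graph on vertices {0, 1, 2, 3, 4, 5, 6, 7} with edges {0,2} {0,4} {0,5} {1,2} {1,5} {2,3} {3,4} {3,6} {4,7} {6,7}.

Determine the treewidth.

A width-2 tree decomposition is:
Bags: B1 = {1, 2, 5}  B2 = {0, 2, 5}  B3 = {0, 2, 3}  B4 = {0, 3, 4}  B5 = {3, 4, 6}  B6 = {4, 6, 7}
Tree: B1–B2, B2–B3, B3–B4, B4–B5, B5–B6
Each bag holds 3 vertices, so the decomposition has width 2, which upper-bounds the treewidth. For the lower bound, G contains the cycle 1–5–0–2–1, so G is not a forest; only forests have treewidth ≤ 1, hence tw(G) ≥ 2. Therefore the treewidth is 2.

2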